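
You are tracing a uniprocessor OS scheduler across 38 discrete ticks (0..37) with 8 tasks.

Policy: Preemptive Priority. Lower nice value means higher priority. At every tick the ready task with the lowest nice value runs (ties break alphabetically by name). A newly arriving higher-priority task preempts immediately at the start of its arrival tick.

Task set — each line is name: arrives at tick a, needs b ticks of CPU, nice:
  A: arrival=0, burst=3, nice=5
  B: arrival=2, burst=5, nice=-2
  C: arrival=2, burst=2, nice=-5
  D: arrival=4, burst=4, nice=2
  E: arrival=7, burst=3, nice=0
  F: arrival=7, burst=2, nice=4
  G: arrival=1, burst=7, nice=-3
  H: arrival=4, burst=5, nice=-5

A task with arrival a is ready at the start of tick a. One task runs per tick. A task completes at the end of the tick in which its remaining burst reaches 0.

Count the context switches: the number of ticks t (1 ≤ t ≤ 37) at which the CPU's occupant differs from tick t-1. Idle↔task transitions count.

t=0: ready={A} → run A
t=1: ready={A,G} → run G
t=2: ready={A,B,C,G} → run C
t=3: ready={A,B,C,G} → run C
t=4: ready={A,B,D,G,H} → run H
t=5: ready={A,B,D,G,H} → run H
t=6: ready={A,B,D,G,H} → run H
t=7: ready={A,B,D,E,F,G,H} → run H
t=8: ready={A,B,D,E,F,G,H} → run H
t=9: ready={A,B,D,E,F,G} → run G
t=10: ready={A,B,D,E,F,G} → run G
t=11: ready={A,B,D,E,F,G} → run G
t=12: ready={A,B,D,E,F,G} → run G
t=13: ready={A,B,D,E,F,G} → run G
t=14: ready={A,B,D,E,F,G} → run G
t=15: ready={A,B,D,E,F} → run B
t=16: ready={A,B,D,E,F} → run B
t=17: ready={A,B,D,E,F} → run B
t=18: ready={A,B,D,E,F} → run B
t=19: ready={A,B,D,E,F} → run B
t=20: ready={A,D,E,F} → run E
t=21: ready={A,D,E,F} → run E
t=22: ready={A,D,E,F} → run E
t=23: ready={A,D,F} → run D
t=24: ready={A,D,F} → run D
t=25: ready={A,D,F} → run D
t=26: ready={A,D,F} → run D
t=27: ready={A,F} → run F
t=28: ready={A,F} → run F
t=29: ready={A} → run A
t=30: ready={A} → run A
t=31: (idle)
t=32: (idle)
t=33: (idle)
t=34: (idle)
t=35: (idle)
t=36: (idle)
t=37: (idle)

context switches = 10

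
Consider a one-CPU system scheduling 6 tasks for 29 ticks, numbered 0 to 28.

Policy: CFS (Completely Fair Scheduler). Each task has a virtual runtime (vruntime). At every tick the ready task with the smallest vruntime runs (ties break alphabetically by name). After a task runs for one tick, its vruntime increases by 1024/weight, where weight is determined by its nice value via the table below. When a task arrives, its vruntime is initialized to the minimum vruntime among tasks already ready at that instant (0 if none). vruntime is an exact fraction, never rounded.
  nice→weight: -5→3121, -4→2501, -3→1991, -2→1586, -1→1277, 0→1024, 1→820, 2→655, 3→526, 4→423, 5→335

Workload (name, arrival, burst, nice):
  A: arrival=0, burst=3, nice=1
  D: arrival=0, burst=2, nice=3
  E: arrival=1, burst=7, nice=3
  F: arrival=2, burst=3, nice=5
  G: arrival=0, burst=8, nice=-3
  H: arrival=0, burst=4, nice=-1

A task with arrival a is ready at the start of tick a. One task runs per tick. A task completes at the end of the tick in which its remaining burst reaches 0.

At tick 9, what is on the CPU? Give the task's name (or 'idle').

t=0: vr[A=0 D=0 G=0 H=0] → run A
t=1: vr[A=256/205 D=0 E=0 G=0 H=0] → run D
t=2: vr[A=256/205 D=512/263 E=0 F=0 G=0 H=0] → run E
t=3: vr[A=256/205 D=512/263 E=512/263 F=0 G=0 H=0] → run F
t=4: vr[A=256/205 D=512/263 E=512/263 F=1024/335 G=0 H=0] → run G
t=5: vr[A=256/205 D=512/263 E=512/263 F=1024/335 G=1024/1991 H=0] → run H
t=6: vr[A=256/205 D=512/263 E=512/263 F=1024/335 G=1024/1991 H=1024/1277] → run G
t=7: vr[A=256/205 D=512/263 E=512/263 F=1024/335 G=2048/1991 H=1024/1277] → run H
t=8: vr[A=256/205 D=512/263 E=512/263 F=1024/335 G=2048/1991 H=2048/1277] → run G
t=9: vr[A=256/205 D=512/263 E=512/263 F=1024/335 G=3072/1991 H=2048/1277] → run A
t=10: vr[A=512/205 D=512/263 E=512/263 F=1024/335 G=3072/1991 H=2048/1277] → run G
t=11: vr[A=512/205 D=512/263 E=512/263 F=1024/335 G=4096/1991 H=2048/1277] → run H
t=12: vr[A=512/205 D=512/263 E=512/263 F=1024/335 G=4096/1991 H=3072/1277] → run D
t=13: vr[A=512/205 E=512/263 F=1024/335 G=4096/1991 H=3072/1277] → run E
t=14: vr[A=512/205 E=1024/263 F=1024/335 G=4096/1991 H=3072/1277] → run G
t=15: vr[A=512/205 E=1024/263 F=1024/335 G=5120/1991 H=3072/1277] → run H
t=16: vr[A=512/205 E=1024/263 F=1024/335 G=5120/1991] → run A
t=17: vr[E=1024/263 F=1024/335 G=5120/1991] → run G
t=18: vr[E=1024/263 F=1024/335 G=6144/1991] → run F
t=19: vr[E=1024/263 F=2048/335 G=6144/1991] → run G
t=20: vr[E=1024/263 F=2048/335 G=7168/1991] → run G
t=21: vr[E=1024/263 F=2048/335] → run E
t=22: vr[E=1536/263 F=2048/335] → run E
t=23: vr[E=2048/263 F=2048/335] → run F
t=24: vr[E=2048/263] → run E
t=25: vr[E=2560/263] → run E
t=26: vr[E=3072/263] → run E
t=27: (idle)
t=28: (idle)

running at tick 9 = A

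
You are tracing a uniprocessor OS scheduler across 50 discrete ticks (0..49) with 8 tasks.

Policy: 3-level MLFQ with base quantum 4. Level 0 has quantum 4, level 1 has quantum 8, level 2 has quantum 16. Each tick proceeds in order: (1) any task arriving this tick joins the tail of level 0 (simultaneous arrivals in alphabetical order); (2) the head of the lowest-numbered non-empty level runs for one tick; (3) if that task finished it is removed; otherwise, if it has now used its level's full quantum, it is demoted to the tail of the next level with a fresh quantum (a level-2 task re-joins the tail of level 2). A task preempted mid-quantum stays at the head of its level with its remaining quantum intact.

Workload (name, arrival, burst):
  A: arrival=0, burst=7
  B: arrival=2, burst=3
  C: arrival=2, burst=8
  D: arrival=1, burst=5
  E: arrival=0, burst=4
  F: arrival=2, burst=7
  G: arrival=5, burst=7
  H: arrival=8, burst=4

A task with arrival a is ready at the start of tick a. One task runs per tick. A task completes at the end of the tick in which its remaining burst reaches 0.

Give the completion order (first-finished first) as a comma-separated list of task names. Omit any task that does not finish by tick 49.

completion order = E, B, H, A, D, C, F, G

t=0: L0/L1/L2 = AE/-/- → run A
t=1: L0/L1/L2 = AED/-/- → run A
t=2: L0/L1/L2 = AEDBCF/-/- → run A
t=3: L0/L1/L2 = AEDBCF/-/- → run A
t=4: L0/L1/L2 = EDBCF/A/- → run E
t=5: L0/L1/L2 = EDBCFG/A/- → run E
t=6: L0/L1/L2 = EDBCFG/A/- → run E
t=7: L0/L1/L2 = EDBCFG/A/- → run E
t=8: L0/L1/L2 = DBCFGH/A/- → run D
t=9: L0/L1/L2 = DBCFGH/A/- → run D
t=10: L0/L1/L2 = DBCFGH/A/- → run D
t=11: L0/L1/L2 = DBCFGH/A/- → run D
t=12: L0/L1/L2 = BCFGH/AD/- → run B
t=13: L0/L1/L2 = BCFGH/AD/- → run B
t=14: L0/L1/L2 = BCFGH/AD/- → run B
t=15: L0/L1/L2 = CFGH/AD/- → run C
t=16: L0/L1/L2 = CFGH/AD/- → run C
t=17: L0/L1/L2 = CFGH/AD/- → run C
t=18: L0/L1/L2 = CFGH/AD/- → run C
t=19: L0/L1/L2 = FGH/ADC/- → run F
t=20: L0/L1/L2 = FGH/ADC/- → run F
t=21: L0/L1/L2 = FGH/ADC/- → run F
t=22: L0/L1/L2 = FGH/ADC/- → run F
t=23: L0/L1/L2 = GH/ADCF/- → run G
t=24: L0/L1/L2 = GH/ADCF/- → run G
t=25: L0/L1/L2 = GH/ADCF/- → run G
t=26: L0/L1/L2 = GH/ADCF/- → run G
t=27: L0/L1/L2 = H/ADCFG/- → run H
t=28: L0/L1/L2 = H/ADCFG/- → run H
t=29: L0/L1/L2 = H/ADCFG/- → run H
t=30: L0/L1/L2 = H/ADCFG/- → run H
t=31: L0/L1/L2 = -/ADCFG/- → run A
t=32: L0/L1/L2 = -/ADCFG/- → run A
t=33: L0/L1/L2 = -/ADCFG/- → run A
t=34: L0/L1/L2 = -/DCFG/- → run D
t=35: L0/L1/L2 = -/CFG/- → run C
t=36: L0/L1/L2 = -/CFG/- → run C
t=37: L0/L1/L2 = -/CFG/- → run C
t=38: L0/L1/L2 = -/CFG/- → run C
t=39: L0/L1/L2 = -/FG/- → run F
t=40: L0/L1/L2 = -/FG/- → run F
t=41: L0/L1/L2 = -/FG/- → run F
t=42: L0/L1/L2 = -/G/- → run G
t=43: L0/L1/L2 = -/G/- → run G
t=44: L0/L1/L2 = -/G/- → run G
t=45: (idle)
t=46: (idle)
t=47: (idle)
t=48: (idle)
t=49: (idle)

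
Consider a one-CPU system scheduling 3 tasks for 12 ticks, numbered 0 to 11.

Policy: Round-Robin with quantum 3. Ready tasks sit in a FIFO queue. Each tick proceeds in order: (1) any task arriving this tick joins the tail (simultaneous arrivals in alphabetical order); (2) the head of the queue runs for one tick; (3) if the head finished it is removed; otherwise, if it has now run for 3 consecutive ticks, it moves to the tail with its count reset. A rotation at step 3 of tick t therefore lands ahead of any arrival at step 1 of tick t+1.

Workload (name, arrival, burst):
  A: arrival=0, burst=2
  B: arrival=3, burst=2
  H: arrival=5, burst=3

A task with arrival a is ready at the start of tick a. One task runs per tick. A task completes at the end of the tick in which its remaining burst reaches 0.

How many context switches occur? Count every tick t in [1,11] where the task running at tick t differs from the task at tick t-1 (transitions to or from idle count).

t=0: queue=[A] q_used=0 → run A
t=1: queue=[A] q_used=1 → run A
t=2: (idle)
t=3: queue=[B] q_used=0 → run B
t=4: queue=[B] q_used=1 → run B
t=5: queue=[H] q_used=0 → run H
t=6: queue=[H] q_used=1 → run H
t=7: queue=[H] q_used=2 → run H
t=8: (idle)
t=9: (idle)
t=10: (idle)
t=11: (idle)

context switches = 4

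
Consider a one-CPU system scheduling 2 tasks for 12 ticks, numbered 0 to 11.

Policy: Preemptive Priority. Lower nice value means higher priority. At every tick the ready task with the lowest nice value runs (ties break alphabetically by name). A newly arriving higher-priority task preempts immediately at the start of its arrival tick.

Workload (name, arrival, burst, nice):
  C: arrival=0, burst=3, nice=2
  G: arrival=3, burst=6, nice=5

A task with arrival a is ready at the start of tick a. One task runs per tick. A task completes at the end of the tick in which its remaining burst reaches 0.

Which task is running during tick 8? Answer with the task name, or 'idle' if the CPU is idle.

running at tick 8 = G

t=0: ready={C} → run C
t=1: ready={C} → run C
t=2: ready={C} → run C
t=3: ready={G} → run G
t=4: ready={G} → run G
t=5: ready={G} → run G
t=6: ready={G} → run G
t=7: ready={G} → run G
t=8: ready={G} → run G
t=9: (idle)
t=10: (idle)
t=11: (idle)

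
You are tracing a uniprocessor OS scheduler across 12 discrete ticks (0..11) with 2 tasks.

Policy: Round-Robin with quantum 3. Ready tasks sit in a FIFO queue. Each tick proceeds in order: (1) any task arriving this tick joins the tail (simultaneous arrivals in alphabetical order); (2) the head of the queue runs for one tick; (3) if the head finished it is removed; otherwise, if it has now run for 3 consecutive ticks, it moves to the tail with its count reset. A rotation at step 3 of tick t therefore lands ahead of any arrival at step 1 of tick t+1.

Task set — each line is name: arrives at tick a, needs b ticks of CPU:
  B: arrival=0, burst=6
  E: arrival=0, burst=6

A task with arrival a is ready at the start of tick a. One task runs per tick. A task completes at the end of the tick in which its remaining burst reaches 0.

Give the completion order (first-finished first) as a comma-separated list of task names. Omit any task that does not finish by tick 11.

t=0: queue=[B,E] q_used=0 → run B
t=1: queue=[B,E] q_used=1 → run B
t=2: queue=[B,E] q_used=2 → run B
t=3: queue=[E,B] q_used=0 → run E
t=4: queue=[E,B] q_used=1 → run E
t=5: queue=[E,B] q_used=2 → run E
t=6: queue=[B,E] q_used=0 → run B
t=7: queue=[B,E] q_used=1 → run B
t=8: queue=[B,E] q_used=2 → run B
t=9: queue=[E] q_used=0 → run E
t=10: queue=[E] q_used=1 → run E
t=11: queue=[E] q_used=2 → run E

completion order = B, E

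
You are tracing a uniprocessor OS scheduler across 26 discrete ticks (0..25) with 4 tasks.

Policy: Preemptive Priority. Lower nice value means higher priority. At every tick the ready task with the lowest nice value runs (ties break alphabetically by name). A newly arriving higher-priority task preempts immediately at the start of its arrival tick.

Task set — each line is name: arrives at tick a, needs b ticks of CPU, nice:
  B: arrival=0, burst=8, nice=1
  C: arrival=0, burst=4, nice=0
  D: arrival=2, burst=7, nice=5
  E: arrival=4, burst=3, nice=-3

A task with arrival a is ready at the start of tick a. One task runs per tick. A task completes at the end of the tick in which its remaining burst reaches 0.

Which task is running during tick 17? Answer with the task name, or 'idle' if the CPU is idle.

running at tick 17 = D

t=0: ready={B,C} → run C
t=1: ready={B,C} → run C
t=2: ready={B,C,D} → run C
t=3: ready={B,C,D} → run C
t=4: ready={B,D,E} → run E
t=5: ready={B,D,E} → run E
t=6: ready={B,D,E} → run E
t=7: ready={B,D} → run B
t=8: ready={B,D} → run B
t=9: ready={B,D} → run B
t=10: ready={B,D} → run B
t=11: ready={B,D} → run B
t=12: ready={B,D} → run B
t=13: ready={B,D} → run B
t=14: ready={B,D} → run B
t=15: ready={D} → run D
t=16: ready={D} → run D
t=17: ready={D} → run D
t=18: ready={D} → run D
t=19: ready={D} → run D
t=20: ready={D} → run D
t=21: ready={D} → run D
t=22: (idle)
t=23: (idle)
t=24: (idle)
t=25: (idle)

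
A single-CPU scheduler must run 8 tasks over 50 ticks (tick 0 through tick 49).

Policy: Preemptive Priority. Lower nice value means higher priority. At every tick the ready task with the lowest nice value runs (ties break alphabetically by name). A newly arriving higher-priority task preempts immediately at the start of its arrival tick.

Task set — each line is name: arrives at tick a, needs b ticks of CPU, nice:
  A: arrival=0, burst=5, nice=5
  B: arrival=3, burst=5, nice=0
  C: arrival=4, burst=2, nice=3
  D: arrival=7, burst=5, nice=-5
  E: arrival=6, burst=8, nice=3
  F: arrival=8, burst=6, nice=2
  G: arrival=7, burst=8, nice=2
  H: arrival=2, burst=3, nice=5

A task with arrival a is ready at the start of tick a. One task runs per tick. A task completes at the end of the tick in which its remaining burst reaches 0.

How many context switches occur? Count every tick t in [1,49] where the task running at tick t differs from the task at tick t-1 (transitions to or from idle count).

t=0: ready={A} → run A
t=1: ready={A} → run A
t=2: ready={A,H} → run A
t=3: ready={A,B,H} → run B
t=4: ready={A,B,C,H} → run B
t=5: ready={A,B,C,H} → run B
t=6: ready={A,B,C,E,H} → run B
t=7: ready={A,B,C,D,E,G,H} → run D
t=8: ready={A,B,C,D,E,F,G,H} → run D
t=9: ready={A,B,C,D,E,F,G,H} → run D
t=10: ready={A,B,C,D,E,F,G,H} → run D
t=11: ready={A,B,C,D,E,F,G,H} → run D
t=12: ready={A,B,C,E,F,G,H} → run B
t=13: ready={A,C,E,F,G,H} → run F
t=14: ready={A,C,E,F,G,H} → run F
t=15: ready={A,C,E,F,G,H} → run F
t=16: ready={A,C,E,F,G,H} → run F
t=17: ready={A,C,E,F,G,H} → run F
t=18: ready={A,C,E,F,G,H} → run F
t=19: ready={A,C,E,G,H} → run G
t=20: ready={A,C,E,G,H} → run G
t=21: ready={A,C,E,G,H} → run G
t=22: ready={A,C,E,G,H} → run G
t=23: ready={A,C,E,G,H} → run G
t=24: ready={A,C,E,G,H} → run G
t=25: ready={A,C,E,G,H} → run G
t=26: ready={A,C,E,G,H} → run G
t=27: ready={A,C,E,H} → run C
t=28: ready={A,C,E,H} → run C
t=29: ready={A,E,H} → run E
t=30: ready={A,E,H} → run E
t=31: ready={A,E,H} → run E
t=32: ready={A,E,H} → run E
t=33: ready={A,E,H} → run E
t=34: ready={A,E,H} → run E
t=35: ready={A,E,H} → run E
t=36: ready={A,E,H} → run E
t=37: ready={A,H} → run A
t=38: ready={A,H} → run A
t=39: ready={H} → run H
t=40: ready={H} → run H
t=41: ready={H} → run H
t=42: (idle)
t=43: (idle)
t=44: (idle)
t=45: (idle)
t=46: (idle)
t=47: (idle)
t=48: (idle)
t=49: (idle)

context switches = 10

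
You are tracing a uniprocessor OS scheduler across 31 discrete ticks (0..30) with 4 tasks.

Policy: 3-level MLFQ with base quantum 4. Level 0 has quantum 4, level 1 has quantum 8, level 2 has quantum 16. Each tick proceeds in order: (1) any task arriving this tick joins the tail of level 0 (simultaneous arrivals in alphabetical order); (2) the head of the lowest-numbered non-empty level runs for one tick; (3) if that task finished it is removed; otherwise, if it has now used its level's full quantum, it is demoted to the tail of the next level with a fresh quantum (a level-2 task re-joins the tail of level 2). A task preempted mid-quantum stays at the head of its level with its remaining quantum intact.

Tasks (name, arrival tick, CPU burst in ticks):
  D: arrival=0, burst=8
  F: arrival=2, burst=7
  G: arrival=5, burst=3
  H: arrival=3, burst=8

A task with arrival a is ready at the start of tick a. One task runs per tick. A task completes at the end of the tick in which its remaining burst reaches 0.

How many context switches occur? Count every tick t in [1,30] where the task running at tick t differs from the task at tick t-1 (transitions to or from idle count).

t=0: L0/L1/L2 = D/-/- → run D
t=1: L0/L1/L2 = D/-/- → run D
t=2: L0/L1/L2 = DF/-/- → run D
t=3: L0/L1/L2 = DFH/-/- → run D
t=4: L0/L1/L2 = FH/D/- → run F
t=5: L0/L1/L2 = FHG/D/- → run F
t=6: L0/L1/L2 = FHG/D/- → run F
t=7: L0/L1/L2 = FHG/D/- → run F
t=8: L0/L1/L2 = HG/DF/- → run H
t=9: L0/L1/L2 = HG/DF/- → run H
t=10: L0/L1/L2 = HG/DF/- → run H
t=11: L0/L1/L2 = HG/DF/- → run H
t=12: L0/L1/L2 = G/DFH/- → run G
t=13: L0/L1/L2 = G/DFH/- → run G
t=14: L0/L1/L2 = G/DFH/- → run G
t=15: L0/L1/L2 = -/DFH/- → run D
t=16: L0/L1/L2 = -/DFH/- → run D
t=17: L0/L1/L2 = -/DFH/- → run D
t=18: L0/L1/L2 = -/DFH/- → run D
t=19: L0/L1/L2 = -/FH/- → run F
t=20: L0/L1/L2 = -/FH/- → run F
t=21: L0/L1/L2 = -/FH/- → run F
t=22: L0/L1/L2 = -/H/- → run H
t=23: L0/L1/L2 = -/H/- → run H
t=24: L0/L1/L2 = -/H/- → run H
t=25: L0/L1/L2 = -/H/- → run H
t=26: (idle)
t=27: (idle)
t=28: (idle)
t=29: (idle)
t=30: (idle)

context switches = 7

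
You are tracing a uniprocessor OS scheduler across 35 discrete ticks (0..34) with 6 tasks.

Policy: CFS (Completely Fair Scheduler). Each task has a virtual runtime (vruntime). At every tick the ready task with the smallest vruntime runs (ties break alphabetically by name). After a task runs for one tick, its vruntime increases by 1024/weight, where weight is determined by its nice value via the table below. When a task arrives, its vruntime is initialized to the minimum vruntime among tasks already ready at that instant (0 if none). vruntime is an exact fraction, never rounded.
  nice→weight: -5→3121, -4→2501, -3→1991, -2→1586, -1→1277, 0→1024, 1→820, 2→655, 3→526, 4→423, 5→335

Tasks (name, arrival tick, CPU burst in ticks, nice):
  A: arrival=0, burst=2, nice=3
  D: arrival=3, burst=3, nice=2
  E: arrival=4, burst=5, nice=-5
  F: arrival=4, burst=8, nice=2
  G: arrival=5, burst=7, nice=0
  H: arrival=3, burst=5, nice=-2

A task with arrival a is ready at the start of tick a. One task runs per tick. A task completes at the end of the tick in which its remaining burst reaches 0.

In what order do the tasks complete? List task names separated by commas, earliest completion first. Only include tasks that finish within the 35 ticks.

completion order = A, E, H, D, G, F

t=0: vr[A=0] → run A
t=1: vr[A=512/263] → run A
t=2: (idle)
t=3: vr[D=0 H=0] → run D
t=4: vr[D=1024/655 E=0 F=0 H=0] → run E
t=5: vr[D=1024/655 E=1024/3121 F=0 G=0 H=0] → run F
t=6: vr[D=1024/655 E=1024/3121 F=1024/655 G=0 H=0] → run G
t=7: vr[D=1024/655 E=1024/3121 F=1024/655 G=1 H=0] → run H
t=8: vr[D=1024/655 E=1024/3121 F=1024/655 G=1 H=512/793] → run E
t=9: vr[D=1024/655 E=2048/3121 F=1024/655 G=1 H=512/793] → run H
t=10: vr[D=1024/655 E=2048/3121 F=1024/655 G=1 H=1024/793] → run E
t=11: vr[D=1024/655 E=3072/3121 F=1024/655 G=1 H=1024/793] → run E
t=12: vr[D=1024/655 E=4096/3121 F=1024/655 G=1 H=1024/793] → run G
t=13: vr[D=1024/655 E=4096/3121 F=1024/655 G=2 H=1024/793] → run H
t=14: vr[D=1024/655 E=4096/3121 F=1024/655 G=2 H=1536/793] → run E
t=15: vr[D=1024/655 F=1024/655 G=2 H=1536/793] → run D
t=16: vr[D=2048/655 F=1024/655 G=2 H=1536/793] → run F
t=17: vr[D=2048/655 F=2048/655 G=2 H=1536/793] → run H
t=18: vr[D=2048/655 F=2048/655 G=2 H=2048/793] → run G
t=19: vr[D=2048/655 F=2048/655 G=3 H=2048/793] → run H
t=20: vr[D=2048/655 F=2048/655 G=3] → run G
t=21: vr[D=2048/655 F=2048/655 G=4] → run D
t=22: vr[F=2048/655 G=4] → run F
t=23: vr[F=3072/655 G=4] → run G
t=24: vr[F=3072/655 G=5] → run F
t=25: vr[F=4096/655 G=5] → run G
t=26: vr[F=4096/655 G=6] → run G
t=27: vr[F=4096/655] → run F
t=28: vr[F=1024/131] → run F
t=29: vr[F=6144/655] → run F
t=30: vr[F=7168/655] → run F
t=31: (idle)
t=32: (idle)
t=33: (idle)
t=34: (idle)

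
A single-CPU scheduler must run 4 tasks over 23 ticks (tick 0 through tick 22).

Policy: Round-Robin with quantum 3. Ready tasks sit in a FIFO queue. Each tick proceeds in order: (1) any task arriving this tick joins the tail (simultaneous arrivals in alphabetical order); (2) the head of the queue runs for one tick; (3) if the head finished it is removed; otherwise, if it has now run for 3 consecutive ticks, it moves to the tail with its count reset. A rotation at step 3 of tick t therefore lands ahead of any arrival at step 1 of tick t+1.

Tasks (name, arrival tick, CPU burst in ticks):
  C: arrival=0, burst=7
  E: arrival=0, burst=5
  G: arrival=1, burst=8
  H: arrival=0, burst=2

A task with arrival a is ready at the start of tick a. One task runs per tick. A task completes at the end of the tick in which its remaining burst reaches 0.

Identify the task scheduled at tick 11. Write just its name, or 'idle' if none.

t=0: queue=[C,E,H] q_used=0 → run C
t=1: queue=[C,E,H,G] q_used=1 → run C
t=2: queue=[C,E,H,G] q_used=2 → run C
t=3: queue=[E,H,G,C] q_used=0 → run E
t=4: queue=[E,H,G,C] q_used=1 → run E
t=5: queue=[E,H,G,C] q_used=2 → run E
t=6: queue=[H,G,C,E] q_used=0 → run H
t=7: queue=[H,G,C,E] q_used=1 → run H
t=8: queue=[G,C,E] q_used=0 → run G
t=9: queue=[G,C,E] q_used=1 → run G
t=10: queue=[G,C,E] q_used=2 → run G
t=11: queue=[C,E,G] q_used=0 → run C
t=12: queue=[C,E,G] q_used=1 → run C
t=13: queue=[C,E,G] q_used=2 → run C
t=14: queue=[E,G,C] q_used=0 → run E
t=15: queue=[E,G,C] q_used=1 → run E
t=16: queue=[G,C] q_used=0 → run G
t=17: queue=[G,C] q_used=1 → run G
t=18: queue=[G,C] q_used=2 → run G
t=19: queue=[C,G] q_used=0 → run C
t=20: queue=[G] q_used=0 → run G
t=21: queue=[G] q_used=1 → run G
t=22: (idle)

running at tick 11 = C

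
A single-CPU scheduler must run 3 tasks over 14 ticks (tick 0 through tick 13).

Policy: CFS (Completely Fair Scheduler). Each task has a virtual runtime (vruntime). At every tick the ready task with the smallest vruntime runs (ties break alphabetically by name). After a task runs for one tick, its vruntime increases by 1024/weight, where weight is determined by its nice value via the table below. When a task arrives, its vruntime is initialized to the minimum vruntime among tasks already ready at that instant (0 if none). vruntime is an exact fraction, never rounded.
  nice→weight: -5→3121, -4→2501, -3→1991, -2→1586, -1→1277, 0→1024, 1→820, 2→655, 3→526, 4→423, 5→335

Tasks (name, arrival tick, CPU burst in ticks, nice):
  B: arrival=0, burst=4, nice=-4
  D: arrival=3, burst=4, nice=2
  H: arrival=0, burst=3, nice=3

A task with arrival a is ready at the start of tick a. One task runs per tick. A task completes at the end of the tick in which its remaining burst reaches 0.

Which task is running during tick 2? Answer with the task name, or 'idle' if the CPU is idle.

t=0: vr[B=0 H=0] → run B
t=1: vr[B=1024/2501 H=0] → run H
t=2: vr[B=1024/2501 H=512/263] → run B
t=3: vr[B=2048/2501 D=2048/2501 H=512/263] → run B
t=4: vr[B=3072/2501 D=2048/2501 H=512/263] → run D
t=5: vr[B=3072/2501 D=3902464/1638155 H=512/263] → run B
t=6: vr[D=3902464/1638155 H=512/263] → run H
t=7: vr[D=3902464/1638155 H=1024/263] → run D
t=8: vr[D=6463488/1638155 H=1024/263] → run H
t=9: vr[D=6463488/1638155] → run D
t=10: vr[D=9024512/1638155] → run D
t=11: (idle)
t=12: (idle)
t=13: (idle)

running at tick 2 = B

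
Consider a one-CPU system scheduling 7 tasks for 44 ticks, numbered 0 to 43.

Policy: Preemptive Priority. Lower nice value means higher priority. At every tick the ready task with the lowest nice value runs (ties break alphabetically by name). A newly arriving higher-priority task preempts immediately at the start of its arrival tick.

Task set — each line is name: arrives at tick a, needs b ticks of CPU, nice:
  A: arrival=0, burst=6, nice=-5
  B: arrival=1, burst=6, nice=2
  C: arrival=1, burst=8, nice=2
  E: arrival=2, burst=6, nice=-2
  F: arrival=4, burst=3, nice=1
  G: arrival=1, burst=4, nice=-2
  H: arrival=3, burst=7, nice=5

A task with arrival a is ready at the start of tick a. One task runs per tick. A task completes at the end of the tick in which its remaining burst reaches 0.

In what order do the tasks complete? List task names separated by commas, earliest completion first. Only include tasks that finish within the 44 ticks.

completion order = A, E, G, F, B, C, H

t=0: ready={A} → run A
t=1: ready={A,B,C,G} → run A
t=2: ready={A,B,C,E,G} → run A
t=3: ready={A,B,C,E,G,H} → run A
t=4: ready={A,B,C,E,F,G,H} → run A
t=5: ready={A,B,C,E,F,G,H} → run A
t=6: ready={B,C,E,F,G,H} → run E
t=7: ready={B,C,E,F,G,H} → run E
t=8: ready={B,C,E,F,G,H} → run E
t=9: ready={B,C,E,F,G,H} → run E
t=10: ready={B,C,E,F,G,H} → run E
t=11: ready={B,C,E,F,G,H} → run E
t=12: ready={B,C,F,G,H} → run G
t=13: ready={B,C,F,G,H} → run G
t=14: ready={B,C,F,G,H} → run G
t=15: ready={B,C,F,G,H} → run G
t=16: ready={B,C,F,H} → run F
t=17: ready={B,C,F,H} → run F
t=18: ready={B,C,F,H} → run F
t=19: ready={B,C,H} → run B
t=20: ready={B,C,H} → run B
t=21: ready={B,C,H} → run B
t=22: ready={B,C,H} → run B
t=23: ready={B,C,H} → run B
t=24: ready={B,C,H} → run B
t=25: ready={C,H} → run C
t=26: ready={C,H} → run C
t=27: ready={C,H} → run C
t=28: ready={C,H} → run C
t=29: ready={C,H} → run C
t=30: ready={C,H} → run C
t=31: ready={C,H} → run C
t=32: ready={C,H} → run C
t=33: ready={H} → run H
t=34: ready={H} → run H
t=35: ready={H} → run H
t=36: ready={H} → run H
t=37: ready={H} → run H
t=38: ready={H} → run H
t=39: ready={H} → run H
t=40: (idle)
t=41: (idle)
t=42: (idle)
t=43: (idle)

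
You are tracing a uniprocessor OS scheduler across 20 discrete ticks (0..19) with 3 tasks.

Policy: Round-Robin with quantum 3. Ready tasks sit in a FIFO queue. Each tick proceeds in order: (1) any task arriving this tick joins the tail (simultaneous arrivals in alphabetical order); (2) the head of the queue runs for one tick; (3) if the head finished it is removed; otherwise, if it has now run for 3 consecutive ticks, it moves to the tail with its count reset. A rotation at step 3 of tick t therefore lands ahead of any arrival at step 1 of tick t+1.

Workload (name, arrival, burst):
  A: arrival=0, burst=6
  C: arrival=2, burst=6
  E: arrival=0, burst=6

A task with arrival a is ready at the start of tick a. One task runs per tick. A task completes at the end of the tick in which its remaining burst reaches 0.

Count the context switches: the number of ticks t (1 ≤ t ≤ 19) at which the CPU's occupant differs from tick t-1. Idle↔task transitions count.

t=0: queue=[A,E] q_used=0 → run A
t=1: queue=[A,E] q_used=1 → run A
t=2: queue=[A,E,C] q_used=2 → run A
t=3: queue=[E,C,A] q_used=0 → run E
t=4: queue=[E,C,A] q_used=1 → run E
t=5: queue=[E,C,A] q_used=2 → run E
t=6: queue=[C,A,E] q_used=0 → run C
t=7: queue=[C,A,E] q_used=1 → run C
t=8: queue=[C,A,E] q_used=2 → run C
t=9: queue=[A,E,C] q_used=0 → run A
t=10: queue=[A,E,C] q_used=1 → run A
t=11: queue=[A,E,C] q_used=2 → run A
t=12: queue=[E,C] q_used=0 → run E
t=13: queue=[E,C] q_used=1 → run E
t=14: queue=[E,C] q_used=2 → run E
t=15: queue=[C] q_used=0 → run C
t=16: queue=[C] q_used=1 → run C
t=17: queue=[C] q_used=2 → run C
t=18: (idle)
t=19: (idle)

context switches = 6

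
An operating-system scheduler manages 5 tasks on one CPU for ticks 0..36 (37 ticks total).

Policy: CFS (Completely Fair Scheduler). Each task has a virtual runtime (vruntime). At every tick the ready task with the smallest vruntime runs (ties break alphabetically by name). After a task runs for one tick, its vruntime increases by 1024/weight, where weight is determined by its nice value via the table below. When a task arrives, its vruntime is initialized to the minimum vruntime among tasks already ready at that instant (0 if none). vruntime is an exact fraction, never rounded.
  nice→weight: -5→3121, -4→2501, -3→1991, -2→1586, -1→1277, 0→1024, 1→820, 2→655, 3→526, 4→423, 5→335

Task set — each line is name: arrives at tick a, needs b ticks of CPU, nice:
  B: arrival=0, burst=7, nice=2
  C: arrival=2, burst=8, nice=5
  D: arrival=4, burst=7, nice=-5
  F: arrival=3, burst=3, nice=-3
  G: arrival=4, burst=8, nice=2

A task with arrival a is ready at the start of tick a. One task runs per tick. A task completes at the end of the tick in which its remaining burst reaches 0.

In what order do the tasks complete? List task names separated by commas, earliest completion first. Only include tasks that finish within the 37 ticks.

t=0: vr[B=0] → run B
t=1: vr[B=1024/655] → run B
t=2: vr[B=2048/655 C=2048/655] → run B
t=3: vr[B=3072/655 C=2048/655 F=2048/655] → run C
t=4: vr[B=3072/655 C=54272/8777 D=2048/655 F=2048/655 G=2048/655] → run D
t=5: vr[B=3072/655 C=54272/8777 D=7062528/2044255 F=2048/655 G=2048/655] → run F
t=6: vr[B=3072/655 C=54272/8777 D=7062528/2044255 F=4748288/1304105 G=2048/655] → run G
t=7: vr[B=3072/655 C=54272/8777 D=7062528/2044255 F=4748288/1304105 G=3072/655] → run D
t=8: vr[B=3072/655 C=54272/8777 D=7733248/2044255 F=4748288/1304105 G=3072/655] → run F
t=9: vr[B=3072/655 C=54272/8777 D=7733248/2044255 F=5419008/1304105 G=3072/655] → run D
t=10: vr[B=3072/655 C=54272/8777 D=8403968/2044255 F=5419008/1304105 G=3072/655] → run D
t=11: vr[B=3072/655 C=54272/8777 D=9074688/2044255 F=5419008/1304105 G=3072/655] → run F
t=12: vr[B=3072/655 C=54272/8777 D=9074688/2044255 G=3072/655] → run D
t=13: vr[B=3072/655 C=54272/8777 D=9745408/2044255 G=3072/655] → run B
t=14: vr[B=4096/655 C=54272/8777 D=9745408/2044255 G=3072/655] → run G
t=15: vr[B=4096/655 C=54272/8777 D=9745408/2044255 G=4096/655] → run D
t=16: vr[B=4096/655 C=54272/8777 D=10416128/2044255 G=4096/655] → run D
t=17: vr[B=4096/655 C=54272/8777 G=4096/655] → run C
t=18: vr[B=4096/655 C=405504/43885 G=4096/655] → run B
t=19: vr[B=1024/131 C=405504/43885 G=4096/655] → run G
t=20: vr[B=1024/131 C=405504/43885 G=1024/131] → run B
t=21: vr[B=6144/655 C=405504/43885 G=1024/131] → run G
t=22: vr[B=6144/655 C=405504/43885 G=6144/655] → run C
t=23: vr[B=6144/655 C=539648/43885 G=6144/655] → run B
t=24: vr[C=539648/43885 G=6144/655] → run G
t=25: vr[C=539648/43885 G=7168/655] → run G
t=26: vr[C=539648/43885 G=8192/655] → run C
t=27: vr[C=673792/43885 G=8192/655] → run G
t=28: vr[C=673792/43885 G=9216/655] → run G
t=29: vr[C=673792/43885] → run C
t=30: vr[C=807936/43885] → run C
t=31: vr[C=188416/8777] → run C
t=32: vr[C=1076224/43885] → run C
t=33: (idle)
t=34: (idle)
t=35: (idle)
t=36: (idle)

completion order = F, D, B, G, C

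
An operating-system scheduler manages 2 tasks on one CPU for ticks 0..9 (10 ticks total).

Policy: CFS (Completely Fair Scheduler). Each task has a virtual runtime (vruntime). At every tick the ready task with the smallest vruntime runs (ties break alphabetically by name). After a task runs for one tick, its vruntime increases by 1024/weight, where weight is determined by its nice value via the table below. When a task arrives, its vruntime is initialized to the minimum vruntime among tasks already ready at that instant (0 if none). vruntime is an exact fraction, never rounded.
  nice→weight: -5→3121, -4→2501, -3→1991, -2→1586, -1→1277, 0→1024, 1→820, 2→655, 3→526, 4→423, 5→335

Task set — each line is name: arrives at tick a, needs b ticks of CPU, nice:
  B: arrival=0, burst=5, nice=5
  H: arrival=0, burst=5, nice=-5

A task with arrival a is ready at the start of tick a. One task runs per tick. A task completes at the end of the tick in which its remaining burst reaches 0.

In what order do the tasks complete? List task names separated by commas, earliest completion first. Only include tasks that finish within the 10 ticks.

completion order = H, B

t=0: vr[B=0 H=0] → run B
t=1: vr[B=1024/335 H=0] → run H
t=2: vr[B=1024/335 H=1024/3121] → run H
t=3: vr[B=1024/335 H=2048/3121] → run H
t=4: vr[B=1024/335 H=3072/3121] → run H
t=5: vr[B=1024/335 H=4096/3121] → run H
t=6: vr[B=1024/335] → run B
t=7: vr[B=2048/335] → run B
t=8: vr[B=3072/335] → run B
t=9: vr[B=4096/335] → run B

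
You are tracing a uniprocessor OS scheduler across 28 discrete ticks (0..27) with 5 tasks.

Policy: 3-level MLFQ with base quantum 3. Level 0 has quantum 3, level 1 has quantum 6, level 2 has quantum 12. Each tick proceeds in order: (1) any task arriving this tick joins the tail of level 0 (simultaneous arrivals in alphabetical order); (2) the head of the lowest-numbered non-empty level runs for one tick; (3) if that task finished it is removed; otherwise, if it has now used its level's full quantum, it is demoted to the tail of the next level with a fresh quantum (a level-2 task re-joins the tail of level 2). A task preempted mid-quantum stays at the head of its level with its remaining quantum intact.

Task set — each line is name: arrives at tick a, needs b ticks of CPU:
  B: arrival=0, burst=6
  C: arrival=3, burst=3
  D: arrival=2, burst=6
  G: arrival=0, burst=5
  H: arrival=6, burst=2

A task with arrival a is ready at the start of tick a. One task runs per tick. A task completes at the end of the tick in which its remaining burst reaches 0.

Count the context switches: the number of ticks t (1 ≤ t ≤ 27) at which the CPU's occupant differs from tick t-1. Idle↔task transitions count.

t=0: L0/L1/L2 = BG/-/- → run B
t=1: L0/L1/L2 = BG/-/- → run B
t=2: L0/L1/L2 = BGD/-/- → run B
t=3: L0/L1/L2 = GDC/B/- → run G
t=4: L0/L1/L2 = GDC/B/- → run G
t=5: L0/L1/L2 = GDC/B/- → run G
t=6: L0/L1/L2 = DCH/BG/- → run D
t=7: L0/L1/L2 = DCH/BG/- → run D
t=8: L0/L1/L2 = DCH/BG/- → run D
t=9: L0/L1/L2 = CH/BGD/- → run C
t=10: L0/L1/L2 = CH/BGD/- → run C
t=11: L0/L1/L2 = CH/BGD/- → run C
t=12: L0/L1/L2 = H/BGD/- → run H
t=13: L0/L1/L2 = H/BGD/- → run H
t=14: L0/L1/L2 = -/BGD/- → run B
t=15: L0/L1/L2 = -/BGD/- → run B
t=16: L0/L1/L2 = -/BGD/- → run B
t=17: L0/L1/L2 = -/GD/- → run G
t=18: L0/L1/L2 = -/GD/- → run G
t=19: L0/L1/L2 = -/D/- → run D
t=20: L0/L1/L2 = -/D/- → run D
t=21: L0/L1/L2 = -/D/- → run D
t=22: (idle)
t=23: (idle)
t=24: (idle)
t=25: (idle)
t=26: (idle)
t=27: (idle)

context switches = 8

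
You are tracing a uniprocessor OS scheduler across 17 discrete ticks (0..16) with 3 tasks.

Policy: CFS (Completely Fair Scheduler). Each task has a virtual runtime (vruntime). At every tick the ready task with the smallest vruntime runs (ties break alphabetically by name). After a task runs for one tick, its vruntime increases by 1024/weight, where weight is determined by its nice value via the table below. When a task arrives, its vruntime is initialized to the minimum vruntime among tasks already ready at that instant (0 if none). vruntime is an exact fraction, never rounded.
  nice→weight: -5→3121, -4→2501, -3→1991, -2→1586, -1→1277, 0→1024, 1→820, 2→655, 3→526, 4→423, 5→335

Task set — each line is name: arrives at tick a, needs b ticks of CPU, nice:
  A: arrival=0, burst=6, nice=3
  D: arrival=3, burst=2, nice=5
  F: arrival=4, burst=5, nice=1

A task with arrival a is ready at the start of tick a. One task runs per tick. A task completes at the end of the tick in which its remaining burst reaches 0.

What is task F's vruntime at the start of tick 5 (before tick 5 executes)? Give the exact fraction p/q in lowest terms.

vruntime(F, start of tick 5) = 1536/263

t=0: vr[A=0] → run A
t=1: vr[A=512/263] → run A
t=2: vr[A=1024/263] → run A
t=3: vr[A=1536/263 D=1536/263] → run A
t=4: vr[A=2048/263 D=1536/263 F=1536/263] → run D
t=5: vr[A=2048/263 D=783872/88105 F=1536/263] → run F
t=6: vr[A=2048/263 D=783872/88105 F=382208/53915] → run F
t=7: vr[A=2048/263 D=783872/88105 F=449536/53915] → run A
t=8: vr[A=2560/263 D=783872/88105 F=449536/53915] → run F
t=9: vr[A=2560/263 D=783872/88105 F=516864/53915] → run D
t=10: vr[A=2560/263 F=516864/53915] → run F
t=11: vr[A=2560/263 F=584192/53915] → run A
t=12: vr[F=584192/53915] → run F
t=13: (idle)
t=14: (idle)
t=15: (idle)
t=16: (idle)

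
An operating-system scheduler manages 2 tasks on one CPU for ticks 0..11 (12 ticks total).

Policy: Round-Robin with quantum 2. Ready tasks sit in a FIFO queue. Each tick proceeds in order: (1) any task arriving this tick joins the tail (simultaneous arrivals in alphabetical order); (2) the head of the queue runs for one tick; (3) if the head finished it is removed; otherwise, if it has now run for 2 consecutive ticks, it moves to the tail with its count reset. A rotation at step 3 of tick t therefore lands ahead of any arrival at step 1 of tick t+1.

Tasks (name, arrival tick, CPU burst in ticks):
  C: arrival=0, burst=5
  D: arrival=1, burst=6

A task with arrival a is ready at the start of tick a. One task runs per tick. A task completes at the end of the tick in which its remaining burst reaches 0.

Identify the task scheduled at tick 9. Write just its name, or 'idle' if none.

running at tick 9 = D

t=0: queue=[C] q_used=0 → run C
t=1: queue=[C,D] q_used=1 → run C
t=2: queue=[D,C] q_used=0 → run D
t=3: queue=[D,C] q_used=1 → run D
t=4: queue=[C,D] q_used=0 → run C
t=5: queue=[C,D] q_used=1 → run C
t=6: queue=[D,C] q_used=0 → run D
t=7: queue=[D,C] q_used=1 → run D
t=8: queue=[C,D] q_used=0 → run C
t=9: queue=[D] q_used=0 → run D
t=10: queue=[D] q_used=1 → run D
t=11: (idle)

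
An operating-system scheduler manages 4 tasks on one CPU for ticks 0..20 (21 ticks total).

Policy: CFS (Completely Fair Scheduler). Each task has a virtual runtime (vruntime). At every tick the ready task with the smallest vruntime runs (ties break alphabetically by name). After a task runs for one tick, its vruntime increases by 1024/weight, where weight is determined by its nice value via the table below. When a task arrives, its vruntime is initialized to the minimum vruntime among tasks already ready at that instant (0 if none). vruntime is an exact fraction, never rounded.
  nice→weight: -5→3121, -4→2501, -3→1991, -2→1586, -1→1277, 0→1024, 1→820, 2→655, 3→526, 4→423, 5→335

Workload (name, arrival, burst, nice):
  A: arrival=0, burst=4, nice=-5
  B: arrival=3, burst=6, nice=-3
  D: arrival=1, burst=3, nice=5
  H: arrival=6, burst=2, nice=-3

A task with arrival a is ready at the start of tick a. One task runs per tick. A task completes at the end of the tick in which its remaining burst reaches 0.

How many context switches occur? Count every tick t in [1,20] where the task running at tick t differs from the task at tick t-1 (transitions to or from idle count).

t=0: vr[A=0] → run A
t=1: vr[A=1024/3121 D=1024/3121] → run A
t=2: vr[A=2048/3121 D=1024/3121] → run D
t=3: vr[A=2048/3121 B=2048/3121 D=3538944/1045535] → run A
t=4: vr[A=3072/3121 B=2048/3121 D=3538944/1045535] → run B
t=5: vr[A=3072/3121 B=7273472/6213911 D=3538944/1045535] → run A
t=6: vr[B=7273472/6213911 D=3538944/1045535 H=7273472/6213911] → run B
t=7: vr[B=10469376/6213911 D=3538944/1045535 H=7273472/6213911] → run H
t=8: vr[B=10469376/6213911 D=3538944/1045535 H=10469376/6213911] → run B
t=9: vr[B=13665280/6213911 D=3538944/1045535 H=10469376/6213911] → run H
t=10: vr[B=13665280/6213911 D=3538944/1045535] → run B
t=11: vr[B=16861184/6213911 D=3538944/1045535] → run B
t=12: vr[B=20057088/6213911 D=3538944/1045535] → run B
t=13: vr[D=3538944/1045535] → run D
t=14: vr[D=6734848/1045535] → run D
t=15: (idle)
t=16: (idle)
t=17: (idle)
t=18: (idle)
t=19: (idle)
t=20: (idle)

context switches = 11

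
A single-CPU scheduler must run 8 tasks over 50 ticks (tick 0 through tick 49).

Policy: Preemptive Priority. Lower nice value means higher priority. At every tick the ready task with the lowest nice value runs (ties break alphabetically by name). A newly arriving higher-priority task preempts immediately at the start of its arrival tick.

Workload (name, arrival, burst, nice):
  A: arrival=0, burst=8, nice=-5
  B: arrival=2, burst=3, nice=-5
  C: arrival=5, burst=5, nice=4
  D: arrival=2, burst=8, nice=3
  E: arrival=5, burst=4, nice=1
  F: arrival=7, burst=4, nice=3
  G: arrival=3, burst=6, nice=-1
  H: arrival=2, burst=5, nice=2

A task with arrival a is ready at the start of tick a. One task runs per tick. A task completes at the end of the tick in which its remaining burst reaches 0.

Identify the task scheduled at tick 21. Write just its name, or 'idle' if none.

running at tick 21 = H

t=0: ready={A} → run A
t=1: ready={A} → run A
t=2: ready={A,B,D,H} → run A
t=3: ready={A,B,D,G,H} → run A
t=4: ready={A,B,D,G,H} → run A
t=5: ready={A,B,C,D,E,G,H} → run A
t=6: ready={A,B,C,D,E,G,H} → run A
t=7: ready={A,B,C,D,E,F,G,H} → run A
t=8: ready={B,C,D,E,F,G,H} → run B
t=9: ready={B,C,D,E,F,G,H} → run B
t=10: ready={B,C,D,E,F,G,H} → run B
t=11: ready={C,D,E,F,G,H} → run G
t=12: ready={C,D,E,F,G,H} → run G
t=13: ready={C,D,E,F,G,H} → run G
t=14: ready={C,D,E,F,G,H} → run G
t=15: ready={C,D,E,F,G,H} → run G
t=16: ready={C,D,E,F,G,H} → run G
t=17: ready={C,D,E,F,H} → run E
t=18: ready={C,D,E,F,H} → run E
t=19: ready={C,D,E,F,H} → run E
t=20: ready={C,D,E,F,H} → run E
t=21: ready={C,D,F,H} → run H
t=22: ready={C,D,F,H} → run H
t=23: ready={C,D,F,H} → run H
t=24: ready={C,D,F,H} → run H
t=25: ready={C,D,F,H} → run H
t=26: ready={C,D,F} → run D
t=27: ready={C,D,F} → run D
t=28: ready={C,D,F} → run D
t=29: ready={C,D,F} → run D
t=30: ready={C,D,F} → run D
t=31: ready={C,D,F} → run D
t=32: ready={C,D,F} → run D
t=33: ready={C,D,F} → run D
t=34: ready={C,F} → run F
t=35: ready={C,F} → run F
t=36: ready={C,F} → run F
t=37: ready={C,F} → run F
t=38: ready={C} → run C
t=39: ready={C} → run C
t=40: ready={C} → run C
t=41: ready={C} → run C
t=42: ready={C} → run C
t=43: (idle)
t=44: (idle)
t=45: (idle)
t=46: (idle)
t=47: (idle)
t=48: (idle)
t=49: (idle)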